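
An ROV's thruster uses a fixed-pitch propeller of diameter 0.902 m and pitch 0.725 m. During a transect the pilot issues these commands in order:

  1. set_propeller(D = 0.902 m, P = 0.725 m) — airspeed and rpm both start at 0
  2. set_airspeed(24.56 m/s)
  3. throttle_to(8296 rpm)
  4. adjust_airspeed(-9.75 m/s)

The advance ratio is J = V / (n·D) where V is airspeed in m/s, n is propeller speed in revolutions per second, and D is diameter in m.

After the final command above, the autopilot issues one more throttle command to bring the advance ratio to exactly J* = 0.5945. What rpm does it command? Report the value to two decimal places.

rpm = 1657.10

set_propeller: D = 0.902 m, P = 0.725 m (p = P/D = 0.803769); state ← (V=0, rpm=0)
set_airspeed(24.56): V ← 24.56 m/s
throttle_to(8296): rpm ← 8296
adjust_airspeed(-9.75): V ← 24.56 -9.75 = 14.81 m/s
final state: V = 14.81 m/s, rpm = 8296 → n = rpm/60 = 138.266667 rev/s
target J* = 0.5945; solve J* = V/(n·D) for n: n = V/(J*·D) = 14.81/(0.5945 × 0.902) = 27.618282 rev/s
rpm = 60·n = 1657.096929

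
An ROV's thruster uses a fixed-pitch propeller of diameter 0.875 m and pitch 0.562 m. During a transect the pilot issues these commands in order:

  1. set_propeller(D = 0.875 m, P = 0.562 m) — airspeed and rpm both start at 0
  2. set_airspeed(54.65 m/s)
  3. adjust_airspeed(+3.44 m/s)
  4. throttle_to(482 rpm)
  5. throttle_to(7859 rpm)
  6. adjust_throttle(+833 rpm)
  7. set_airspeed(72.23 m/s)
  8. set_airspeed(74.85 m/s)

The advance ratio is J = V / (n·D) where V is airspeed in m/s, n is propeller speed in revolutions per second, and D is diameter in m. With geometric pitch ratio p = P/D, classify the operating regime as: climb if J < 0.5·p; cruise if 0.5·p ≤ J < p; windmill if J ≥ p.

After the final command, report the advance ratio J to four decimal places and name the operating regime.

J = 0.5905, regime = cruise

set_propeller: D = 0.875 m, P = 0.562 m (p = P/D = 0.642286); state ← (V=0, rpm=0)
set_airspeed(54.65): V ← 54.65 m/s
adjust_airspeed(+3.44): V ← 54.65 +3.44 = 58.09 m/s
throttle_to(482): rpm ← 482
throttle_to(7859): rpm ← 7859
adjust_throttle(+833): rpm ← 7859 +833 = 8692
set_airspeed(72.23): V ← 72.23 m/s
set_airspeed(74.85): V ← 74.85 m/s
final state: V = 74.85 m/s, rpm = 8692 → n = rpm/60 = 144.866667 rev/s
J = V / (n·D) = 74.85 / (144.866667 × 0.875) = 0.590494
regime bands: climb J<0.3211 | cruise [0.3211, 0.6423) | windmill J≥0.6423
J = 0.5905 → cruise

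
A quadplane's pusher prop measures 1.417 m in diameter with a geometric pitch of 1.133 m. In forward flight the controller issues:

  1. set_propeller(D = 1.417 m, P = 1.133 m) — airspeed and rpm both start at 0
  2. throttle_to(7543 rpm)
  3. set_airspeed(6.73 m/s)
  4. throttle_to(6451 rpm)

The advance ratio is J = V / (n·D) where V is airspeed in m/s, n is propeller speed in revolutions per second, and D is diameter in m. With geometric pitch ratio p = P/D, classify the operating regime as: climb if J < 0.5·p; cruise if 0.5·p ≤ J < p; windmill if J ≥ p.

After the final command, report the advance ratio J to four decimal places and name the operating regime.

set_propeller: D = 1.417 m, P = 1.133 m (p = P/D = 0.799577); state ← (V=0, rpm=0)
throttle_to(7543): rpm ← 7543
set_airspeed(6.73): V ← 6.73 m/s
throttle_to(6451): rpm ← 6451
final state: V = 6.73 m/s, rpm = 6451 → n = rpm/60 = 107.516667 rev/s
J = V / (n·D) = 6.73 / (107.516667 × 1.417) = 0.044174
regime bands: climb J<0.3998 | cruise [0.3998, 0.7996) | windmill J≥0.7996
J = 0.0442 → climb

J = 0.0442, regime = climb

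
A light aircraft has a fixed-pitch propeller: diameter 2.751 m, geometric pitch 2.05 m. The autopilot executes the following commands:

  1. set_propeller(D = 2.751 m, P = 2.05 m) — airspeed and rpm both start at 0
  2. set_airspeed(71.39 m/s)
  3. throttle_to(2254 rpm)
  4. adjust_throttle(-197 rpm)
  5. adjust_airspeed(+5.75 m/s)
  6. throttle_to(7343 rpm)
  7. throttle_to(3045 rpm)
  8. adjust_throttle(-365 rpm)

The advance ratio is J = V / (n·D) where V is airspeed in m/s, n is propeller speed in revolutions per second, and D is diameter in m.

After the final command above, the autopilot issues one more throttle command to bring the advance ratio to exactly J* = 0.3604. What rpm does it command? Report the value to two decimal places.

set_propeller: D = 2.751 m, P = 2.05 m (p = P/D = 0.745184); state ← (V=0, rpm=0)
set_airspeed(71.39): V ← 71.39 m/s
throttle_to(2254): rpm ← 2254
adjust_throttle(-197): rpm ← 2254 -197 = 2057
adjust_airspeed(+5.75): V ← 71.39 +5.75 = 77.14 m/s
throttle_to(7343): rpm ← 7343
throttle_to(3045): rpm ← 3045
adjust_throttle(-365): rpm ← 3045 -365 = 2680
final state: V = 77.14 m/s, rpm = 2680 → n = rpm/60 = 44.666667 rev/s
target J* = 0.3604; solve J* = V/(n·D) for n: n = V/(J*·D) = 77.14/(0.3604 × 2.751) = 77.804419 rev/s
rpm = 60·n = 4668.265117

rpm = 4668.27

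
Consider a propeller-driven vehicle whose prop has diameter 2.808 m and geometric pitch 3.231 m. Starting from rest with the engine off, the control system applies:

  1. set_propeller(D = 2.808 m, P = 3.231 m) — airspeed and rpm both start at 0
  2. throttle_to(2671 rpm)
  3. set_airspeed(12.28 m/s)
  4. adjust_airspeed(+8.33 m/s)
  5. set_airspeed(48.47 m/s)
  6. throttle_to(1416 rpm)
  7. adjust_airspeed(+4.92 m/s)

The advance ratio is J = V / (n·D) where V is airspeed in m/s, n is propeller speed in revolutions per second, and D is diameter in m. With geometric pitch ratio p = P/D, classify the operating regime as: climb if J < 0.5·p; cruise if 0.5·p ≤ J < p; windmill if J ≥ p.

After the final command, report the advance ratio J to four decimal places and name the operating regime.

set_propeller: D = 2.808 m, P = 3.231 m (p = P/D = 1.150641); state ← (V=0, rpm=0)
throttle_to(2671): rpm ← 2671
set_airspeed(12.28): V ← 12.28 m/s
adjust_airspeed(+8.33): V ← 12.28 +8.33 = 20.61 m/s
set_airspeed(48.47): V ← 48.47 m/s
throttle_to(1416): rpm ← 1416
adjust_airspeed(+4.92): V ← 48.47 +4.92 = 53.39 m/s
final state: V = 53.39 m/s, rpm = 1416 → n = rpm/60 = 23.600000 rev/s
J = V / (n·D) = 53.39 / (23.600000 × 2.808) = 0.805658
regime bands: climb J<0.5753 | cruise [0.5753, 1.1506) | windmill J≥1.1506
J = 0.8057 → cruise

J = 0.8057, regime = cruise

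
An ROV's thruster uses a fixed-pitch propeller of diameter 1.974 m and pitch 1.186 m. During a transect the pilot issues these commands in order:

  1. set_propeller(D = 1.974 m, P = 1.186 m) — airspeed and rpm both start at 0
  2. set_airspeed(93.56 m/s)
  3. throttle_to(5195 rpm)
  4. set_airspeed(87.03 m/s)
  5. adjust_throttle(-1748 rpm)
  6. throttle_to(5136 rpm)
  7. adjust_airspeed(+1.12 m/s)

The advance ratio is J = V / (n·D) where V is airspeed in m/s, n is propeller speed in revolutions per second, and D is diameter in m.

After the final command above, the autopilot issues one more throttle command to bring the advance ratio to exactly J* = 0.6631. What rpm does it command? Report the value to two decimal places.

rpm = 4040.61

set_propeller: D = 1.974 m, P = 1.186 m (p = P/D = 0.600811); state ← (V=0, rpm=0)
set_airspeed(93.56): V ← 93.56 m/s
throttle_to(5195): rpm ← 5195
set_airspeed(87.03): V ← 87.03 m/s
adjust_throttle(-1748): rpm ← 5195 -1748 = 3447
throttle_to(5136): rpm ← 5136
adjust_airspeed(+1.12): V ← 87.03 +1.12 = 88.15 m/s
final state: V = 88.15 m/s, rpm = 5136 → n = rpm/60 = 85.600000 rev/s
target J* = 0.6631; solve J* = V/(n·D) for n: n = V/(J*·D) = 88.15/(0.6631 × 1.974) = 67.343571 rev/s
rpm = 60·n = 4040.614247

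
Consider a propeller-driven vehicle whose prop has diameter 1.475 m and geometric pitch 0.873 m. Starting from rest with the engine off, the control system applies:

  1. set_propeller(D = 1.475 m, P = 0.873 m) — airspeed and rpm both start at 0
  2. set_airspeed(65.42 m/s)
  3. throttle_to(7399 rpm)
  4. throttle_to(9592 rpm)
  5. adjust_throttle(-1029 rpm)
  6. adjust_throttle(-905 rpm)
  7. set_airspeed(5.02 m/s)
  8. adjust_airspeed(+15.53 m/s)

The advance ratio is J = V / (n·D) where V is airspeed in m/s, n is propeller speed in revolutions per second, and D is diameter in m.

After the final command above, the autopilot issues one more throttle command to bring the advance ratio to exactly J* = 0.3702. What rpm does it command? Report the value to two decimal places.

rpm = 2258.06

set_propeller: D = 1.475 m, P = 0.873 m (p = P/D = 0.591864); state ← (V=0, rpm=0)
set_airspeed(65.42): V ← 65.42 m/s
throttle_to(7399): rpm ← 7399
throttle_to(9592): rpm ← 9592
adjust_throttle(-1029): rpm ← 9592 -1029 = 8563
adjust_throttle(-905): rpm ← 8563 -905 = 7658
set_airspeed(5.02): V ← 5.02 m/s
adjust_airspeed(+15.53): V ← 5.02 +15.53 = 20.55 m/s
final state: V = 20.55 m/s, rpm = 7658 → n = rpm/60 = 127.633333 rev/s
target J* = 0.3702; solve J* = V/(n·D) for n: n = V/(J*·D) = 20.55/(0.3702 × 1.475) = 37.634261 rev/s
rpm = 60·n = 2258.055655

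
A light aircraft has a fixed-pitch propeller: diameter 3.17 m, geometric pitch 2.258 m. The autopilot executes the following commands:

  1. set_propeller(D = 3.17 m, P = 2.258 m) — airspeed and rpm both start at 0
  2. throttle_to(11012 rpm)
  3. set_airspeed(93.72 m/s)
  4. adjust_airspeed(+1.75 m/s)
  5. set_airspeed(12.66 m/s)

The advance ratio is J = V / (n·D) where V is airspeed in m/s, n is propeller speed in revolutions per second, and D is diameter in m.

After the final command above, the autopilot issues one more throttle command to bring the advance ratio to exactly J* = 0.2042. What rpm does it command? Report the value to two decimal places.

rpm = 1173.46

set_propeller: D = 3.17 m, P = 2.258 m (p = P/D = 0.712303); state ← (V=0, rpm=0)
throttle_to(11012): rpm ← 11012
set_airspeed(93.72): V ← 93.72 m/s
adjust_airspeed(+1.75): V ← 93.72 +1.75 = 95.47 m/s
set_airspeed(12.66): V ← 12.66 m/s
final state: V = 12.66 m/s, rpm = 11012 → n = rpm/60 = 183.533333 rev/s
target J* = 0.2042; solve J* = V/(n·D) for n: n = V/(J*·D) = 12.66/(0.2042 × 3.17) = 19.557742 rev/s
rpm = 60·n = 1173.464501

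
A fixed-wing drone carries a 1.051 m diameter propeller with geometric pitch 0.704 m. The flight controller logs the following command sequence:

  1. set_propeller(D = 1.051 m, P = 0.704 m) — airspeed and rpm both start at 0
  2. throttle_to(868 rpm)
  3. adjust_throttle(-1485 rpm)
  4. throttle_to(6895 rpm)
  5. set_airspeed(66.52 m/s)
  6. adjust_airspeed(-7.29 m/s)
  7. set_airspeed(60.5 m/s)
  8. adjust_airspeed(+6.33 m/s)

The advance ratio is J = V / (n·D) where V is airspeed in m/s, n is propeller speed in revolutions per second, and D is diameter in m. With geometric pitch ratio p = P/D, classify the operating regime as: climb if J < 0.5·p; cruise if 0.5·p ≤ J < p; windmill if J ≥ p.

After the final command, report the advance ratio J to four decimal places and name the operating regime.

J = 0.5533, regime = cruise

set_propeller: D = 1.051 m, P = 0.704 m (p = P/D = 0.669838); state ← (V=0, rpm=0)
throttle_to(868): rpm ← 868
adjust_throttle(-1485): rpm ← 868 -1485 = -617
throttle_to(6895): rpm ← 6895
set_airspeed(66.52): V ← 66.52 m/s
adjust_airspeed(-7.29): V ← 66.52 -7.29 = 59.23 m/s
set_airspeed(60.5): V ← 60.5 m/s
adjust_airspeed(+6.33): V ← 60.5 +6.33 = 66.83 m/s
final state: V = 66.83 m/s, rpm = 6895 → n = rpm/60 = 114.916667 rev/s
J = V / (n·D) = 66.83 / (114.916667 × 1.051) = 0.553332
regime bands: climb J<0.3349 | cruise [0.3349, 0.6698) | windmill J≥0.6698
J = 0.5533 → cruise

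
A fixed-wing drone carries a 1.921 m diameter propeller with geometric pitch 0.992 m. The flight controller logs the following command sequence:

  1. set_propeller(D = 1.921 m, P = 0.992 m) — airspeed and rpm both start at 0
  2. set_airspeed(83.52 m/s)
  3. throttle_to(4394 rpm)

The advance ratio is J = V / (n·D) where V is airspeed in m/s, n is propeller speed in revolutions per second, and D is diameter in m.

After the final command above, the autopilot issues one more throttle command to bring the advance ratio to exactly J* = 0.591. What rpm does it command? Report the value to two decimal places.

rpm = 4413.94

set_propeller: D = 1.921 m, P = 0.992 m (p = P/D = 0.516398); state ← (V=0, rpm=0)
set_airspeed(83.52): V ← 83.52 m/s
throttle_to(4394): rpm ← 4394
final state: V = 83.52 m/s, rpm = 4394 → n = rpm/60 = 73.233333 rev/s
target J* = 0.591; solve J* = V/(n·D) for n: n = V/(J*·D) = 83.52/(0.591 × 1.921) = 73.565745 rev/s
rpm = 60·n = 4413.944725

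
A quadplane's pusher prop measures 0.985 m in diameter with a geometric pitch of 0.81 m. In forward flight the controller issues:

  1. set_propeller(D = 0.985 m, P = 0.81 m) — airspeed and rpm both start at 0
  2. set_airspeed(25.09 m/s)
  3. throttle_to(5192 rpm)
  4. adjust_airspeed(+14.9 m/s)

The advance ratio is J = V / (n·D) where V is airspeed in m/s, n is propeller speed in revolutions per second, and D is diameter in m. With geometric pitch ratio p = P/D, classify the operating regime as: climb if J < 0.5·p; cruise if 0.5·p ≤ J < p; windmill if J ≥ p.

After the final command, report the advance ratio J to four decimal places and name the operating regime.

set_propeller: D = 0.985 m, P = 0.81 m (p = P/D = 0.822335); state ← (V=0, rpm=0)
set_airspeed(25.09): V ← 25.09 m/s
throttle_to(5192): rpm ← 5192
adjust_airspeed(+14.9): V ← 25.09 +14.9 = 39.99 m/s
final state: V = 39.99 m/s, rpm = 5192 → n = rpm/60 = 86.533333 rev/s
J = V / (n·D) = 39.99 / (86.533333 × 0.985) = 0.469172
regime bands: climb J<0.4112 | cruise [0.4112, 0.8223) | windmill J≥0.8223
J = 0.4692 → cruise

J = 0.4692, regime = cruise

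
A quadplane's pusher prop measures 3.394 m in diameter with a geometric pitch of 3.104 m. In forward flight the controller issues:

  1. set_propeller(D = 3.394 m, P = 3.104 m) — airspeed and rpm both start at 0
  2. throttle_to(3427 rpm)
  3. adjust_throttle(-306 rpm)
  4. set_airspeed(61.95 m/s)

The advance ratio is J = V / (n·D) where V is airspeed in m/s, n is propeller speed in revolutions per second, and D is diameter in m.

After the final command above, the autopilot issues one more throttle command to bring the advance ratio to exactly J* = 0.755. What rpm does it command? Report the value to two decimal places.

set_propeller: D = 3.394 m, P = 3.104 m (p = P/D = 0.914555); state ← (V=0, rpm=0)
throttle_to(3427): rpm ← 3427
adjust_throttle(-306): rpm ← 3427 -306 = 3121
set_airspeed(61.95): V ← 61.95 m/s
final state: V = 61.95 m/s, rpm = 3121 → n = rpm/60 = 52.016667 rev/s
target J* = 0.755; solve J* = V/(n·D) for n: n = V/(J*·D) = 61.95/(0.755 × 3.394) = 24.175893 rev/s
rpm = 60·n = 1450.553567

rpm = 1450.55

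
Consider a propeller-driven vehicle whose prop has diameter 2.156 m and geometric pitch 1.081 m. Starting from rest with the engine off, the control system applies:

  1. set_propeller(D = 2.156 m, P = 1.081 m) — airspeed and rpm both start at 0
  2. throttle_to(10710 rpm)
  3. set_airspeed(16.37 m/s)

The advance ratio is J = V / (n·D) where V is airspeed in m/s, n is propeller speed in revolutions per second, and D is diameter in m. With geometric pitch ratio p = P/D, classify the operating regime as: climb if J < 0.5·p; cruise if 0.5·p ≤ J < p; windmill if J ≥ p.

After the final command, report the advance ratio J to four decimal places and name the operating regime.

J = 0.0425, regime = climb

set_propeller: D = 2.156 m, P = 1.081 m (p = P/D = 0.501391); state ← (V=0, rpm=0)
throttle_to(10710): rpm ← 10710
set_airspeed(16.37): V ← 16.37 m/s
final state: V = 16.37 m/s, rpm = 10710 → n = rpm/60 = 178.500000 rev/s
J = V / (n·D) = 16.37 / (178.500000 × 2.156) = 0.042536
regime bands: climb J<0.2507 | cruise [0.2507, 0.5014) | windmill J≥0.5014
J = 0.0425 → climb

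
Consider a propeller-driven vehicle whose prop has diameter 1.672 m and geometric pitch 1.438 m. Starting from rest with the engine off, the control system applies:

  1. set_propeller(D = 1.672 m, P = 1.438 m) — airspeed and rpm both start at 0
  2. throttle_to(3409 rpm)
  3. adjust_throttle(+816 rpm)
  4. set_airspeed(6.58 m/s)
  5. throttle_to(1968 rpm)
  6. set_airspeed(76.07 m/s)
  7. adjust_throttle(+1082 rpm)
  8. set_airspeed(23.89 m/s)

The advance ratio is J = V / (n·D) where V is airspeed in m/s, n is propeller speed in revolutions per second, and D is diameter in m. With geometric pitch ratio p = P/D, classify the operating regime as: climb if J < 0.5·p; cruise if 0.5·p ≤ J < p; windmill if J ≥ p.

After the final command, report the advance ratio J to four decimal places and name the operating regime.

J = 0.2811, regime = climb

set_propeller: D = 1.672 m, P = 1.438 m (p = P/D = 0.860048); state ← (V=0, rpm=0)
throttle_to(3409): rpm ← 3409
adjust_throttle(+816): rpm ← 3409 +816 = 4225
set_airspeed(6.58): V ← 6.58 m/s
throttle_to(1968): rpm ← 1968
set_airspeed(76.07): V ← 76.07 m/s
adjust_throttle(+1082): rpm ← 1968 +1082 = 3050
set_airspeed(23.89): V ← 23.89 m/s
final state: V = 23.89 m/s, rpm = 3050 → n = rpm/60 = 50.833333 rev/s
J = V / (n·D) = 23.89 / (50.833333 × 1.672) = 0.281081
regime bands: climb J<0.4300 | cruise [0.4300, 0.8600) | windmill J≥0.8600
J = 0.2811 → climb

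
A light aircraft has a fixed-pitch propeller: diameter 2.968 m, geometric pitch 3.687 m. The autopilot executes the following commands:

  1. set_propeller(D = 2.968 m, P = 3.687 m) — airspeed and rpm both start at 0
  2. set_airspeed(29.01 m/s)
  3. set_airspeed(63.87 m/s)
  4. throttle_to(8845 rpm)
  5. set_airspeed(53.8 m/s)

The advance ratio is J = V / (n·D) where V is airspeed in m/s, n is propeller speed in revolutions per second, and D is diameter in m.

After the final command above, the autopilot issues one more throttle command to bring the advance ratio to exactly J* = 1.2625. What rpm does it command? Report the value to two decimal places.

set_propeller: D = 2.968 m, P = 3.687 m (p = P/D = 1.242251); state ← (V=0, rpm=0)
set_airspeed(29.01): V ← 29.01 m/s
set_airspeed(63.87): V ← 63.87 m/s
throttle_to(8845): rpm ← 8845
set_airspeed(53.8): V ← 53.8 m/s
final state: V = 53.8 m/s, rpm = 8845 → n = rpm/60 = 147.416667 rev/s
target J* = 1.2625; solve J* = V/(n·D) for n: n = V/(J*·D) = 53.8/(1.2625 × 2.968) = 14.357770 rev/s
rpm = 60·n = 861.466201

rpm = 861.47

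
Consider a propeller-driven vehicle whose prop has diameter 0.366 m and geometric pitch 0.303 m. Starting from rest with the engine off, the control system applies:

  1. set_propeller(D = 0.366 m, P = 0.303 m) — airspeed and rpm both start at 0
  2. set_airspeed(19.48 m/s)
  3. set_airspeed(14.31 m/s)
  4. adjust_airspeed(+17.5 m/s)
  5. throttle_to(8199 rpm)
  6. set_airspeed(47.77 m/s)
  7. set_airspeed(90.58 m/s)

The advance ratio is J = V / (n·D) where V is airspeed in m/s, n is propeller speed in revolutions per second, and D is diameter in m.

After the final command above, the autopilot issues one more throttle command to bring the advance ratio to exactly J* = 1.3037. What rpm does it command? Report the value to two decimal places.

set_propeller: D = 0.366 m, P = 0.303 m (p = P/D = 0.827869); state ← (V=0, rpm=0)
set_airspeed(19.48): V ← 19.48 m/s
set_airspeed(14.31): V ← 14.31 m/s
adjust_airspeed(+17.5): V ← 14.31 +17.5 = 31.81 m/s
throttle_to(8199): rpm ← 8199
set_airspeed(47.77): V ← 47.77 m/s
set_airspeed(90.58): V ← 90.58 m/s
final state: V = 90.58 m/s, rpm = 8199 → n = rpm/60 = 136.650000 rev/s
target J* = 1.3037; solve J* = V/(n·D) for n: n = V/(J*·D) = 90.58/(1.3037 × 0.366) = 189.833811 rev/s
rpm = 60·n = 11390.028632

rpm = 11390.03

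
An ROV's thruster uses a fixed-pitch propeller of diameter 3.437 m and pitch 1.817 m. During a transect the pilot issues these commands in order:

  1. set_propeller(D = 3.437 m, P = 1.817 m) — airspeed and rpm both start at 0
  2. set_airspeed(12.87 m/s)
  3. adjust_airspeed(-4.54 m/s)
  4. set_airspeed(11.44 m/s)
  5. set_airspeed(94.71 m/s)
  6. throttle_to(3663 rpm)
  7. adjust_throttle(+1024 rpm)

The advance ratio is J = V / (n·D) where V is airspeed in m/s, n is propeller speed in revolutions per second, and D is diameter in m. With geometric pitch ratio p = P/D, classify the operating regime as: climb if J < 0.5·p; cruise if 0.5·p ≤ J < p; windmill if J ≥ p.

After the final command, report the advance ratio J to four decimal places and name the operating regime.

set_propeller: D = 3.437 m, P = 1.817 m (p = P/D = 0.528659); state ← (V=0, rpm=0)
set_airspeed(12.87): V ← 12.87 m/s
adjust_airspeed(-4.54): V ← 12.87 -4.54 = 8.33 m/s
set_airspeed(11.44): V ← 11.44 m/s
set_airspeed(94.71): V ← 94.71 m/s
throttle_to(3663): rpm ← 3663
adjust_throttle(+1024): rpm ← 3663 +1024 = 4687
final state: V = 94.71 m/s, rpm = 4687 → n = rpm/60 = 78.116667 rev/s
J = V / (n·D) = 94.71 / (78.116667 × 3.437) = 0.352755
regime bands: climb J<0.2643 | cruise [0.2643, 0.5287) | windmill J≥0.5287
J = 0.3528 → cruise

J = 0.3528, regime = cruise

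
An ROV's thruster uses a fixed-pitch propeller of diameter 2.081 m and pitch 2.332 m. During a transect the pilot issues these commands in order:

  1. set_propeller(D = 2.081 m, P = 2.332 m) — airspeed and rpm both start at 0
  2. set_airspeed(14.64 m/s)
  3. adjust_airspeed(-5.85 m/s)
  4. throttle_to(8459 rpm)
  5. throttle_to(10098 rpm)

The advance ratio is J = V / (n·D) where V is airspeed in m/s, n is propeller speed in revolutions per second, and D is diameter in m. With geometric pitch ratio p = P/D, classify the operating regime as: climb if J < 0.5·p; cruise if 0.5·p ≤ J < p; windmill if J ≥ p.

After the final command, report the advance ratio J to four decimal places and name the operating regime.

J = 0.0251, regime = climb

set_propeller: D = 2.081 m, P = 2.332 m (p = P/D = 1.120615); state ← (V=0, rpm=0)
set_airspeed(14.64): V ← 14.64 m/s
adjust_airspeed(-5.85): V ← 14.64 -5.85 = 8.79 m/s
throttle_to(8459): rpm ← 8459
throttle_to(10098): rpm ← 10098
final state: V = 8.79 m/s, rpm = 10098 → n = rpm/60 = 168.300000 rev/s
J = V / (n·D) = 8.79 / (168.300000 × 2.081) = 0.025098
regime bands: climb J<0.5603 | cruise [0.5603, 1.1206) | windmill J≥1.1206
J = 0.0251 → climb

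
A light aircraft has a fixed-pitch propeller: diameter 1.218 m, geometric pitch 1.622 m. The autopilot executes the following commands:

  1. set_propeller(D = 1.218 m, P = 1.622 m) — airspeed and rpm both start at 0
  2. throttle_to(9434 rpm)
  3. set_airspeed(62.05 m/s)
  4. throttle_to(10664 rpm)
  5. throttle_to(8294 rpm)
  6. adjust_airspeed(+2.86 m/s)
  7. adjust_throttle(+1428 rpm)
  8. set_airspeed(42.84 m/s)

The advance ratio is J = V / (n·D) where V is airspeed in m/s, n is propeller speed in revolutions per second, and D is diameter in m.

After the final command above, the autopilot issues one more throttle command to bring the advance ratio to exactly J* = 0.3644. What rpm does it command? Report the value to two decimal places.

rpm = 5791.29

set_propeller: D = 1.218 m, P = 1.622 m (p = P/D = 1.331691); state ← (V=0, rpm=0)
throttle_to(9434): rpm ← 9434
set_airspeed(62.05): V ← 62.05 m/s
throttle_to(10664): rpm ← 10664
throttle_to(8294): rpm ← 8294
adjust_airspeed(+2.86): V ← 62.05 +2.86 = 64.91 m/s
adjust_throttle(+1428): rpm ← 8294 +1428 = 9722
set_airspeed(42.84): V ← 42.84 m/s
final state: V = 42.84 m/s, rpm = 9722 → n = rpm/60 = 162.033333 rev/s
target J* = 0.3644; solve J* = V/(n·D) for n: n = V/(J*·D) = 42.84/(0.3644 × 1.218) = 96.521443 rev/s
rpm = 60·n = 5791.286574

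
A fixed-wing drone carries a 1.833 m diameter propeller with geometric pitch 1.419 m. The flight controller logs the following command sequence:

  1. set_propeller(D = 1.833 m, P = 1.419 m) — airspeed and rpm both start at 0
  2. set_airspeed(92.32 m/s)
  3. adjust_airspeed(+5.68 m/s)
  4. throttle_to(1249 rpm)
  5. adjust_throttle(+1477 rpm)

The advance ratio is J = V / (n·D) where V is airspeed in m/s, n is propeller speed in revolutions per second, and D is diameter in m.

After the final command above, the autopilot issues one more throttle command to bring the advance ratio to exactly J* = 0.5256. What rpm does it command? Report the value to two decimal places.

set_propeller: D = 1.833 m, P = 1.419 m (p = P/D = 0.774141); state ← (V=0, rpm=0)
set_airspeed(92.32): V ← 92.32 m/s
adjust_airspeed(+5.68): V ← 92.32 +5.68 = 98 m/s
throttle_to(1249): rpm ← 1249
adjust_throttle(+1477): rpm ← 1249 +1477 = 2726
final state: V = 98 m/s, rpm = 2726 → n = rpm/60 = 45.433333 rev/s
target J* = 0.5256; solve J* = V/(n·D) for n: n = V/(J*·D) = 98/(0.5256 × 1.833) = 101.720446 rev/s
rpm = 60·n = 6103.226739

rpm = 6103.23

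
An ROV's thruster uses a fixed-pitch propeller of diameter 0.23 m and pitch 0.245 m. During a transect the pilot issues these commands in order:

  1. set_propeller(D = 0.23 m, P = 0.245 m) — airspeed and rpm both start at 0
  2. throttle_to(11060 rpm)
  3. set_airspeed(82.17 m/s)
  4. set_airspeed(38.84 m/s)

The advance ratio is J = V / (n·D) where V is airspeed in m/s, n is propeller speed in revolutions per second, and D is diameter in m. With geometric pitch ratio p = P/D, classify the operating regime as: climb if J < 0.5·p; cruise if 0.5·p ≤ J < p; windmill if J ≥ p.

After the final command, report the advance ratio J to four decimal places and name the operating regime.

J = 0.9161, regime = cruise

set_propeller: D = 0.23 m, P = 0.245 m (p = P/D = 1.065217); state ← (V=0, rpm=0)
throttle_to(11060): rpm ← 11060
set_airspeed(82.17): V ← 82.17 m/s
set_airspeed(38.84): V ← 38.84 m/s
final state: V = 38.84 m/s, rpm = 11060 → n = rpm/60 = 184.333333 rev/s
J = V / (n·D) = 38.84 / (184.333333 × 0.23) = 0.916110
regime bands: climb J<0.5326 | cruise [0.5326, 1.0652) | windmill J≥1.0652
J = 0.9161 → cruise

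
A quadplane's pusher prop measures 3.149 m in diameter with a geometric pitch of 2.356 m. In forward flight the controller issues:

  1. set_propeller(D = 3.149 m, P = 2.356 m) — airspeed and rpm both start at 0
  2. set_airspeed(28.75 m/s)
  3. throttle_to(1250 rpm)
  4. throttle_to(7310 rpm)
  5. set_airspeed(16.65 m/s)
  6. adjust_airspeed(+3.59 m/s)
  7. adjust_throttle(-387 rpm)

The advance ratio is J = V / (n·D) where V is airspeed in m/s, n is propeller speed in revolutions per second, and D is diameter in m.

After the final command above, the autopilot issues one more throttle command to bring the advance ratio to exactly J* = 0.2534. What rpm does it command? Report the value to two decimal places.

rpm = 1521.89

set_propeller: D = 3.149 m, P = 2.356 m (p = P/D = 0.748174); state ← (V=0, rpm=0)
set_airspeed(28.75): V ← 28.75 m/s
throttle_to(1250): rpm ← 1250
throttle_to(7310): rpm ← 7310
set_airspeed(16.65): V ← 16.65 m/s
adjust_airspeed(+3.59): V ← 16.65 +3.59 = 20.24 m/s
adjust_throttle(-387): rpm ← 7310 -387 = 6923
final state: V = 20.24 m/s, rpm = 6923 → n = rpm/60 = 115.383333 rev/s
target J* = 0.2534; solve J* = V/(n·D) for n: n = V/(J*·D) = 20.24/(0.2534 × 3.149) = 25.364788 rev/s
rpm = 60·n = 1521.887281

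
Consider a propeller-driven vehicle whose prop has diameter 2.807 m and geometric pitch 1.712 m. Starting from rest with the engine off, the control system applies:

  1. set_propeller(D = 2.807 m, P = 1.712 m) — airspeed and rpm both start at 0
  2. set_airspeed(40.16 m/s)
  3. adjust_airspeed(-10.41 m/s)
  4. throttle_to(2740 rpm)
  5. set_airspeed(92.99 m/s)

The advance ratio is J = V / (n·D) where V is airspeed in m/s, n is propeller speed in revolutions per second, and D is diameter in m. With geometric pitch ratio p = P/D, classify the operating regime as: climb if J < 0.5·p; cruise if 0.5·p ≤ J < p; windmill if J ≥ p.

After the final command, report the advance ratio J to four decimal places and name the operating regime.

J = 0.7254, regime = windmill

set_propeller: D = 2.807 m, P = 1.712 m (p = P/D = 0.609904); state ← (V=0, rpm=0)
set_airspeed(40.16): V ← 40.16 m/s
adjust_airspeed(-10.41): V ← 40.16 -10.41 = 29.75 m/s
throttle_to(2740): rpm ← 2740
set_airspeed(92.99): V ← 92.99 m/s
final state: V = 92.99 m/s, rpm = 2740 → n = rpm/60 = 45.666667 rev/s
J = V / (n·D) = 92.99 / (45.666667 × 2.807) = 0.725428
regime bands: climb J<0.3050 | cruise [0.3050, 0.6099) | windmill J≥0.6099
J = 0.7254 → windmill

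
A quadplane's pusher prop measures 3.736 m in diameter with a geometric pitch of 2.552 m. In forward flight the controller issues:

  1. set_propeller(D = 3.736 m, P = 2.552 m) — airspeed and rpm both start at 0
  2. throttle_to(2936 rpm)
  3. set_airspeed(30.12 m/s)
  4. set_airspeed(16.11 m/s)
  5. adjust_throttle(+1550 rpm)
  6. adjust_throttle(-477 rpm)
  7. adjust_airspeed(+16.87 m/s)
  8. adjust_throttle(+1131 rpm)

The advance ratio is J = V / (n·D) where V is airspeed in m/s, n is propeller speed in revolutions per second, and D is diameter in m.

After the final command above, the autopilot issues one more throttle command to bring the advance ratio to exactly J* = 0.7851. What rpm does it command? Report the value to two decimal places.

set_propeller: D = 3.736 m, P = 2.552 m (p = P/D = 0.683084); state ← (V=0, rpm=0)
throttle_to(2936): rpm ← 2936
set_airspeed(30.12): V ← 30.12 m/s
set_airspeed(16.11): V ← 16.11 m/s
adjust_throttle(+1550): rpm ← 2936 +1550 = 4486
adjust_throttle(-477): rpm ← 4486 -477 = 4009
adjust_airspeed(+16.87): V ← 16.11 +16.87 = 32.98 m/s
adjust_throttle(+1131): rpm ← 4009 +1131 = 5140
final state: V = 32.98 m/s, rpm = 5140 → n = rpm/60 = 85.666667 rev/s
target J* = 0.7851; solve J* = V/(n·D) for n: n = V/(J*·D) = 32.98/(0.7851 × 3.736) = 11.243947 rev/s
rpm = 60·n = 674.636846

rpm = 674.64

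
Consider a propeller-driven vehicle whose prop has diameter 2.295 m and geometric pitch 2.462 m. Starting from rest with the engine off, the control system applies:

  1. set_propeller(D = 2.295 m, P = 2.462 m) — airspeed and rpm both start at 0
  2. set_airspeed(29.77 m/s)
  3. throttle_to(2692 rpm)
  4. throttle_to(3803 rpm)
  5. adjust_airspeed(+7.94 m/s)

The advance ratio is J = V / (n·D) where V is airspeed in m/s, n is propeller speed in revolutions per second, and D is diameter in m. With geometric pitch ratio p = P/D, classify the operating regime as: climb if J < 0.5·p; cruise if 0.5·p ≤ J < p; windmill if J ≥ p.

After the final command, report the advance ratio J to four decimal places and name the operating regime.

J = 0.2592, regime = climb

set_propeller: D = 2.295 m, P = 2.462 m (p = P/D = 1.072767); state ← (V=0, rpm=0)
set_airspeed(29.77): V ← 29.77 m/s
throttle_to(2692): rpm ← 2692
throttle_to(3803): rpm ← 3803
adjust_airspeed(+7.94): V ← 29.77 +7.94 = 37.71 m/s
final state: V = 37.71 m/s, rpm = 3803 → n = rpm/60 = 63.383333 rev/s
J = V / (n·D) = 37.71 / (63.383333 × 2.295) = 0.259238
regime bands: climb J<0.5364 | cruise [0.5364, 1.0728) | windmill J≥1.0728
J = 0.2592 → climb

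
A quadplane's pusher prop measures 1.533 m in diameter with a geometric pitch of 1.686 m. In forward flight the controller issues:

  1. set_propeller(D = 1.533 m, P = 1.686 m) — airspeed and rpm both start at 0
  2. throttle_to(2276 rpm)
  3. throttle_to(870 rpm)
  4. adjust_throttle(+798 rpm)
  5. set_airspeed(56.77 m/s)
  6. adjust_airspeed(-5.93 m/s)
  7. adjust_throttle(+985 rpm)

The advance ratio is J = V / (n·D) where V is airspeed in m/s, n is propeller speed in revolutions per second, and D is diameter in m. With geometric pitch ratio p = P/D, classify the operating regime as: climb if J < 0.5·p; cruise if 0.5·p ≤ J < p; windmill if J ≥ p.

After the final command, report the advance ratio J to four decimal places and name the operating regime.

set_propeller: D = 1.533 m, P = 1.686 m (p = P/D = 1.099804); state ← (V=0, rpm=0)
throttle_to(2276): rpm ← 2276
throttle_to(870): rpm ← 870
adjust_throttle(+798): rpm ← 870 +798 = 1668
set_airspeed(56.77): V ← 56.77 m/s
adjust_airspeed(-5.93): V ← 56.77 -5.93 = 50.84 m/s
adjust_throttle(+985): rpm ← 1668 +985 = 2653
final state: V = 50.84 m/s, rpm = 2653 → n = rpm/60 = 44.216667 rev/s
J = V / (n·D) = 50.84 / (44.216667 × 1.533) = 0.750028
regime bands: climb J<0.5499 | cruise [0.5499, 1.0998) | windmill J≥1.0998
J = 0.7500 → cruise

J = 0.7500, regime = cruise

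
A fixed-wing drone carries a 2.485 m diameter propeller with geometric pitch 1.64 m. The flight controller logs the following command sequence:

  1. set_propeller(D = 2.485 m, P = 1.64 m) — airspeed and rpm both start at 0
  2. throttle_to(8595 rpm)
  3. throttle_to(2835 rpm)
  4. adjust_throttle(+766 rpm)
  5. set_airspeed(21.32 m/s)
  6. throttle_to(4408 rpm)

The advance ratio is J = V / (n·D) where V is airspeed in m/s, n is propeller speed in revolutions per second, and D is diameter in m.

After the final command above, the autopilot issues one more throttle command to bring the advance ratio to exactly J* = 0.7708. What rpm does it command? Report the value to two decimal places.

rpm = 667.84

set_propeller: D = 2.485 m, P = 1.64 m (p = P/D = 0.659960); state ← (V=0, rpm=0)
throttle_to(8595): rpm ← 8595
throttle_to(2835): rpm ← 2835
adjust_throttle(+766): rpm ← 2835 +766 = 3601
set_airspeed(21.32): V ← 21.32 m/s
throttle_to(4408): rpm ← 4408
final state: V = 21.32 m/s, rpm = 4408 → n = rpm/60 = 73.466667 rev/s
target J* = 0.7708; solve J* = V/(n·D) for n: n = V/(J*·D) = 21.32/(0.7708 × 2.485) = 11.130613 rev/s
rpm = 60·n = 667.836808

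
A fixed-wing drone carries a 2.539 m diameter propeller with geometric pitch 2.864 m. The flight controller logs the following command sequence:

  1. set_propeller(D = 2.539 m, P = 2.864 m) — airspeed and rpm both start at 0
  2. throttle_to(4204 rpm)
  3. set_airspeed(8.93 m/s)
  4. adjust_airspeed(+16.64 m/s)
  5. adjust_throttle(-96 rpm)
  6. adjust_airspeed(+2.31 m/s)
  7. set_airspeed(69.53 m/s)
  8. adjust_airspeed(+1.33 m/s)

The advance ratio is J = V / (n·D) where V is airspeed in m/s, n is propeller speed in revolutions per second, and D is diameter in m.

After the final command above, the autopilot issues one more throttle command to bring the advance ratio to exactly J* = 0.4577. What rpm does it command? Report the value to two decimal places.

rpm = 3658.55

set_propeller: D = 2.539 m, P = 2.864 m (p = P/D = 1.128003); state ← (V=0, rpm=0)
throttle_to(4204): rpm ← 4204
set_airspeed(8.93): V ← 8.93 m/s
adjust_airspeed(+16.64): V ← 8.93 +16.64 = 25.57 m/s
adjust_throttle(-96): rpm ← 4204 -96 = 4108
adjust_airspeed(+2.31): V ← 25.57 +2.31 = 27.88 m/s
set_airspeed(69.53): V ← 69.53 m/s
adjust_airspeed(+1.33): V ← 69.53 +1.33 = 70.86 m/s
final state: V = 70.86 m/s, rpm = 4108 → n = rpm/60 = 68.466667 rev/s
target J* = 0.4577; solve J* = V/(n·D) for n: n = V/(J*·D) = 70.86/(0.4577 × 2.539) = 60.975804 rev/s
rpm = 60·n = 3658.548234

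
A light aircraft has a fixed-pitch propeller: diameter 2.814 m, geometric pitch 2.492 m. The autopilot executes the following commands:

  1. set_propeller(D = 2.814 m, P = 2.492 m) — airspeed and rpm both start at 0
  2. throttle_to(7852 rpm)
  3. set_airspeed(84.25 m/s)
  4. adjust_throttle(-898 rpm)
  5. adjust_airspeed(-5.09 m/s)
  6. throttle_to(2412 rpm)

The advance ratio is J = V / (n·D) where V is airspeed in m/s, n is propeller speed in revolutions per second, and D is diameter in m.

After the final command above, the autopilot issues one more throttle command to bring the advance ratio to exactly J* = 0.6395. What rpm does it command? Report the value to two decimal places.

set_propeller: D = 2.814 m, P = 2.492 m (p = P/D = 0.885572); state ← (V=0, rpm=0)
throttle_to(7852): rpm ← 7852
set_airspeed(84.25): V ← 84.25 m/s
adjust_throttle(-898): rpm ← 7852 -898 = 6954
adjust_airspeed(-5.09): V ← 84.25 -5.09 = 79.16 m/s
throttle_to(2412): rpm ← 2412
final state: V = 79.16 m/s, rpm = 2412 → n = rpm/60 = 40.200000 rev/s
target J* = 0.6395; solve J* = V/(n·D) for n: n = V/(J*·D) = 79.16/(0.6395 × 2.814) = 43.988702 rev/s
rpm = 60·n = 2639.322098

rpm = 2639.32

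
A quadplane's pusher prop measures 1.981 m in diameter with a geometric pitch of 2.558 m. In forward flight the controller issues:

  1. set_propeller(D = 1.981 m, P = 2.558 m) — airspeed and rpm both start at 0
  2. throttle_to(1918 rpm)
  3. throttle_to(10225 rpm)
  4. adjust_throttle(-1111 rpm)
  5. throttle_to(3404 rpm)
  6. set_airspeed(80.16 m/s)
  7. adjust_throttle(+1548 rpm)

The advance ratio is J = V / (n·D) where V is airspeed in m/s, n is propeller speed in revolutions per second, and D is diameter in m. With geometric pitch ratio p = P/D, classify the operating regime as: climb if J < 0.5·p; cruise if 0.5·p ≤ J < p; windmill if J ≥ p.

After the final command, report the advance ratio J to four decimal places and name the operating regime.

J = 0.4903, regime = climb

set_propeller: D = 1.981 m, P = 2.558 m (p = P/D = 1.291267); state ← (V=0, rpm=0)
throttle_to(1918): rpm ← 1918
throttle_to(10225): rpm ← 10225
adjust_throttle(-1111): rpm ← 10225 -1111 = 9114
throttle_to(3404): rpm ← 3404
set_airspeed(80.16): V ← 80.16 m/s
adjust_throttle(+1548): rpm ← 3404 +1548 = 4952
final state: V = 80.16 m/s, rpm = 4952 → n = rpm/60 = 82.533333 rev/s
J = V / (n·D) = 80.16 / (82.533333 × 1.981) = 0.490280
regime bands: climb J<0.6456 | cruise [0.6456, 1.2913) | windmill J≥1.2913
J = 0.4903 → climb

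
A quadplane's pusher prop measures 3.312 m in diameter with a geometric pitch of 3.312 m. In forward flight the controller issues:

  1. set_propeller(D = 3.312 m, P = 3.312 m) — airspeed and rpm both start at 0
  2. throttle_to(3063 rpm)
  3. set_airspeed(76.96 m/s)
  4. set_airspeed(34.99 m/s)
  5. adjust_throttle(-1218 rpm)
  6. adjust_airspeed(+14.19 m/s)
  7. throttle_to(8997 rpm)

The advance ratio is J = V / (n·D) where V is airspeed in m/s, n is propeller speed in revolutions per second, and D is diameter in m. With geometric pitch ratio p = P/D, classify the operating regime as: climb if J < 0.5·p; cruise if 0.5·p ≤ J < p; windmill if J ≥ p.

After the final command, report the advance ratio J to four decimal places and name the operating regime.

J = 0.0990, regime = climb

set_propeller: D = 3.312 m, P = 3.312 m (p = P/D = 1.000000); state ← (V=0, rpm=0)
throttle_to(3063): rpm ← 3063
set_airspeed(76.96): V ← 76.96 m/s
set_airspeed(34.99): V ← 34.99 m/s
adjust_throttle(-1218): rpm ← 3063 -1218 = 1845
adjust_airspeed(+14.19): V ← 34.99 +14.19 = 49.18 m/s
throttle_to(8997): rpm ← 8997
final state: V = 49.18 m/s, rpm = 8997 → n = rpm/60 = 149.950000 rev/s
J = V / (n·D) = 49.18 / (149.950000 × 3.312) = 0.099027
regime bands: climb J<0.5000 | cruise [0.5000, 1.0000) | windmill J≥1.0000
J = 0.0990 → climb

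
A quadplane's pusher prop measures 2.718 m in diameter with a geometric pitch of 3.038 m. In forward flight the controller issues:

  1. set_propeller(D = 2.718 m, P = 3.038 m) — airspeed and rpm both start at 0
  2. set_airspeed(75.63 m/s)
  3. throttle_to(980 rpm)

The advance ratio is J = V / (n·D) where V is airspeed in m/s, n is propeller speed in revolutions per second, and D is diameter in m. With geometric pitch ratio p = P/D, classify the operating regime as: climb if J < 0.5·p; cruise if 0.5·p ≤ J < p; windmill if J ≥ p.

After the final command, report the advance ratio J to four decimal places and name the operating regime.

set_propeller: D = 2.718 m, P = 3.038 m (p = P/D = 1.117734); state ← (V=0, rpm=0)
set_airspeed(75.63): V ← 75.63 m/s
throttle_to(980): rpm ← 980
final state: V = 75.63 m/s, rpm = 980 → n = rpm/60 = 16.333333 rev/s
J = V / (n·D) = 75.63 / (16.333333 × 2.718) = 1.703609
regime bands: climb J<0.5589 | cruise [0.5589, 1.1177) | windmill J≥1.1177
J = 1.7036 → windmill

J = 1.7036, regime = windmill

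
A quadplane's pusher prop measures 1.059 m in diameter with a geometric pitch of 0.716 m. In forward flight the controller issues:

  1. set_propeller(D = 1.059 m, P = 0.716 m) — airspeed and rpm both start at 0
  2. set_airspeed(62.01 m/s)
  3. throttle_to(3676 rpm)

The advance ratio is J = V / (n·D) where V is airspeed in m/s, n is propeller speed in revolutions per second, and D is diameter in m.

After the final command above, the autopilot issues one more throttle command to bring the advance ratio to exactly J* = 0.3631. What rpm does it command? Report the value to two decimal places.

rpm = 9675.89

set_propeller: D = 1.059 m, P = 0.716 m (p = P/D = 0.676110); state ← (V=0, rpm=0)
set_airspeed(62.01): V ← 62.01 m/s
throttle_to(3676): rpm ← 3676
final state: V = 62.01 m/s, rpm = 3676 → n = rpm/60 = 61.266667 rev/s
target J* = 0.3631; solve J* = V/(n·D) for n: n = V/(J*·D) = 62.01/(0.3631 × 1.059) = 161.264778 rev/s
rpm = 60·n = 9675.886664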